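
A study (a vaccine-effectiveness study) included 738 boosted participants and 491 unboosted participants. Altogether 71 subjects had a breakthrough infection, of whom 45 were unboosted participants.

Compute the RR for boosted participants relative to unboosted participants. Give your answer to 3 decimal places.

boosted participants with the outcome: 71 − 45 = 26
boosted participants without the outcome: 738 − 26 = 712
unboosted participants without the outcome: 491 − 45 = 446
risk, boosted participants = 26/738 = 0.03523
risk, unboosted participants = 45/491 = 0.09165
RR = 0.03523 / 0.09165 = 0.384

RR: 0.384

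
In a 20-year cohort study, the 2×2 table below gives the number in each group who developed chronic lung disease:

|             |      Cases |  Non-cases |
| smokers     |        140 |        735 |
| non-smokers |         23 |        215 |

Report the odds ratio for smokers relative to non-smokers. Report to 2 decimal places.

odds, smokers = 140/735 = 0.1905
odds, non-smokers = 23/215 = 0.1070
OR = 0.1905 / 0.1070 = 1.78

1.78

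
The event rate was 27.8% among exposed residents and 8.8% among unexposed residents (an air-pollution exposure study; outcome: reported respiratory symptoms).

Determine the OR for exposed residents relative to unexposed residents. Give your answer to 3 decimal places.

odds, exposed residents = 0.2780/0.7220 = 0.3850
odds, unexposed residents = 0.0880/0.9120 = 0.0965
OR = 0.3850 / 0.0965 = 3.990

OR ≈ 3.990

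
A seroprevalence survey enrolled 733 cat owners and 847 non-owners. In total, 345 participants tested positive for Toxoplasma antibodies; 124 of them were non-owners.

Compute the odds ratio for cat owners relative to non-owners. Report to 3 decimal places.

OR ≈ 2.517

cat owners with the outcome: 345 − 124 = 221
cat owners without the outcome: 733 − 221 = 512
non-owners without the outcome: 847 − 124 = 723
OR = (221 × 723) / (512 × 124) = 159783/63488 ≈ 2.517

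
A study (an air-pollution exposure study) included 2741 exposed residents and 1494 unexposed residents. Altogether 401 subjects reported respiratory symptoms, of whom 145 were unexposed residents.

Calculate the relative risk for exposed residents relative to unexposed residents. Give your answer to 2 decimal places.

RR ≈ 0.96

exposed residents with the outcome: 401 − 145 = 256
exposed residents without the outcome: 2741 − 256 = 2485
unexposed residents without the outcome: 1494 − 145 = 1349
risk, exposed residents = 256/2741 = 0.0934
risk, unexposed residents = 145/1494 = 0.0971
RR = 0.0934 / 0.0971 = 0.96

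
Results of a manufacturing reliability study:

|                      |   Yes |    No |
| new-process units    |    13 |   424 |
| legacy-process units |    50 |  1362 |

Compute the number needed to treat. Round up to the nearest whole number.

risk, new-process units = 13/437 = 0.029748
risk, legacy-process units = 50/1412 = 0.035411
absolute risk difference = 0.005662
1 / 0.005662 = 176.616 → round up → 177

NNT: 177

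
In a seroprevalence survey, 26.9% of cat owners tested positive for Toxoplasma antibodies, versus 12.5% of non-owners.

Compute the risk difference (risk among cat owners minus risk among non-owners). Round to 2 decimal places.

risk difference = 0.2690 − 0.1250 = 0.14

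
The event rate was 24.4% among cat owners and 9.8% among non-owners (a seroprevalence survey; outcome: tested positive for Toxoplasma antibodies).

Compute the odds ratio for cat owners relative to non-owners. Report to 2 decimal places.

odds, cat owners = 0.2440/0.7560 = 0.3228
odds, non-owners = 0.0980/0.9020 = 0.1086
OR = 0.3228 / 0.1086 = 2.97

2.97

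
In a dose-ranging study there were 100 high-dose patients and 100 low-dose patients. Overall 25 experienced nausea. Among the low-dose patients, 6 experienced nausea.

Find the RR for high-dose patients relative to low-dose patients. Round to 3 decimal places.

high-dose patients with the outcome: 25 − 6 = 19
high-dose patients without the outcome: 100 − 19 = 81
low-dose patients without the outcome: 100 − 6 = 94
risk, high-dose patients = 19/100 = 0.1900
risk, low-dose patients = 6/100 = 0.0600
RR = 0.1900 / 0.0600 = 3.167

3.167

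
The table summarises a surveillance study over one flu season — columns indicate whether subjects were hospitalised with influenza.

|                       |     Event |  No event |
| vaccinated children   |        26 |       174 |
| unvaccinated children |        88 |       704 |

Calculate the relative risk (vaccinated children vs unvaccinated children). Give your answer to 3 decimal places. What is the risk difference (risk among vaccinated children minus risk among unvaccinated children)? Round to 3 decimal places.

risk, vaccinated children = 26/200 = 0.1300
risk, unvaccinated children = 88/792 = 0.1111
RR = 0.1300 / 0.1111 = 1.170
risk difference = 0.1300 − 0.1111 = 0.019

RR = 1.170; RD = 0.019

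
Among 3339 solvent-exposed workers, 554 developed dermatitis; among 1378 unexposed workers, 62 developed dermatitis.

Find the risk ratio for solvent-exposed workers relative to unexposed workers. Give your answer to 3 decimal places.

RR = 3.688

risk, solvent-exposed workers = 554/3339 = 0.16592
risk, unexposed workers = 62/1378 = 0.04499
RR = 0.16592 / 0.04499 = 3.688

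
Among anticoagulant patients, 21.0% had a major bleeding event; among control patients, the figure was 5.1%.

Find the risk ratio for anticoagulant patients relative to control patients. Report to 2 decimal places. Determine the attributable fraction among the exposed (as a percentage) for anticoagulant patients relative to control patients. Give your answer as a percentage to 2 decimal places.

RR = 4.12; AR% = 75.71%

RR = 0.2100 / 0.0510 = 4.12
AR% = (0.2100 − 0.0510) / 0.2100 = 0.7571 → 75.71%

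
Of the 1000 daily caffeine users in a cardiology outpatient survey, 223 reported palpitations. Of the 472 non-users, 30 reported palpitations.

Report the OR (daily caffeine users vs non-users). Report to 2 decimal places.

OR: 4.23

odds, daily caffeine users = 223/777 = 0.2870
odds, non-users = 30/442 = 0.0679
OR = 0.2870 / 0.0679 = 4.23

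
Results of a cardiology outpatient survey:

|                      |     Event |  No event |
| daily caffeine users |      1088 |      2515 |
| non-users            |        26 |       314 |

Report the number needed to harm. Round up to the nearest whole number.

5

risk, daily caffeine users = 1088/3603 = 0.301971
risk, non-users = 26/340 = 0.076471
absolute risk difference = 0.225500
1 / 0.225500 = 4.435 → round up → 5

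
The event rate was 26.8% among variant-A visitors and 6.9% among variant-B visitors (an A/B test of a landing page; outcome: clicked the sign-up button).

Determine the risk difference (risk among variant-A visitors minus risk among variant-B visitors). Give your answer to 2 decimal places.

risk difference = 0.2680 − 0.0690 = 0.20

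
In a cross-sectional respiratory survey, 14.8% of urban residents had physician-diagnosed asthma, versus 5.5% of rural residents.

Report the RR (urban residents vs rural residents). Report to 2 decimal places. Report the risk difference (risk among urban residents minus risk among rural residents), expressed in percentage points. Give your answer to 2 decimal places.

RR = 2.69; RD = 9.30

RR = 0.1480 / 0.0550 = 2.69
risk difference = 0.1480 − 0.0550 = 0.0930 → 9.30 percentage points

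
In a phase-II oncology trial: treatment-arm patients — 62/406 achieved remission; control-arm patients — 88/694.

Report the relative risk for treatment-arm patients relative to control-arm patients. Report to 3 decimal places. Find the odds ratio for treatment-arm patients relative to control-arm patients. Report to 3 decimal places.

risk, treatment-arm patients = 62/406 = 0.1527
risk, control-arm patients = 88/694 = 0.1268
RR = 0.1527 / 0.1268 = 1.204
odds, treatment-arm patients = 62/344 = 0.1802
odds, control-arm patients = 88/606 = 0.1452
OR = 0.1802 / 0.1452 = 1.241

RR = 1.204; OR = 1.241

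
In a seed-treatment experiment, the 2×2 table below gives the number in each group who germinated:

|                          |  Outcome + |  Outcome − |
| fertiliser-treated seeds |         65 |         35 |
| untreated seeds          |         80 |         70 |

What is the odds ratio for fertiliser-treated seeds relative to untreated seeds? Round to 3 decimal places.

odds, fertiliser-treated seeds = 65/35 = 1.8571
odds, untreated seeds = 80/70 = 1.1429
OR = 1.8571 / 1.1429 = 1.625

1.625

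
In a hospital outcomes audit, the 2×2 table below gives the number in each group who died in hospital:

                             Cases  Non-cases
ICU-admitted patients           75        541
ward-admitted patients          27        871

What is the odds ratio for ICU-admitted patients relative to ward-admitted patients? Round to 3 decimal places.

OR = (75 × 871) / (541 × 27) = 65325/14607 ≈ 4.472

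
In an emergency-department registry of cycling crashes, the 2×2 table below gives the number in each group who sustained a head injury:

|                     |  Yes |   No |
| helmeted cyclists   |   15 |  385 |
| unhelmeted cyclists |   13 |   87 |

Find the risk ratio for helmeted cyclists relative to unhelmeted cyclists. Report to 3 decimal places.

risk, helmeted cyclists = 15/400 = 0.03750
risk, unhelmeted cyclists = 13/100 = 0.13000
RR = 0.03750 / 0.13000 = 0.288

RR ≈ 0.288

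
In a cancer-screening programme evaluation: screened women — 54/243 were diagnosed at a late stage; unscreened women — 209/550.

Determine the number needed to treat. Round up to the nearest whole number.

NNT = 7

risk, screened women = 54/243 = 0.222222
risk, unscreened women = 209/550 = 0.380000
absolute risk difference = 0.157778
1 / 0.157778 = 6.338 → round up → 7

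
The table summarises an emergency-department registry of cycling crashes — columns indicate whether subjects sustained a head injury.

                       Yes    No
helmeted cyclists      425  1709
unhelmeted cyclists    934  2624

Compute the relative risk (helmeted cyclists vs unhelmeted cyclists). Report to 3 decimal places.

risk, helmeted cyclists = 425/2134 = 0.1992
risk, unhelmeted cyclists = 934/3558 = 0.2625
RR = 0.1992 / 0.2625 = 0.759

RR ≈ 0.759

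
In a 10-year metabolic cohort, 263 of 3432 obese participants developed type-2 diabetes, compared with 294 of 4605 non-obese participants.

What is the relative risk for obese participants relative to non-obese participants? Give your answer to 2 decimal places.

risk, obese participants = 263/3432 = 0.0766
risk, non-obese participants = 294/4605 = 0.0638
RR = 0.0766 / 0.0638 = 1.20

1.20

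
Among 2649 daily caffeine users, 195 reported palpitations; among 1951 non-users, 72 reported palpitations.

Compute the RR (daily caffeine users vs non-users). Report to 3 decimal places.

risk, daily caffeine users = 195/2649 = 0.07361
risk, non-users = 72/1951 = 0.03690
RR = 0.07361 / 0.03690 = 1.995

RR ≈ 1.995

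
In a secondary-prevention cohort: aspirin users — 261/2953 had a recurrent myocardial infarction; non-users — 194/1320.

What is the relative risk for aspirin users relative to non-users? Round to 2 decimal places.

0.60

risk, aspirin users = 261/2953 = 0.0884
risk, non-users = 194/1320 = 0.1470
RR = 0.0884 / 0.1470 = 0.60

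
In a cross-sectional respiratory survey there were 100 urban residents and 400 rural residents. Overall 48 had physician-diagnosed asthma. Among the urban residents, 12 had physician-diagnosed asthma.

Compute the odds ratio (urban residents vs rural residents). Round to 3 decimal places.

OR = 1.379

urban residents without the outcome: 100 − 12 = 88
rural residents with the outcome: 48 − 12 = 36
rural residents without the outcome: 400 − 36 = 364
OR = (12 × 364) / (88 × 36) = 4368/3168 ≈ 1.379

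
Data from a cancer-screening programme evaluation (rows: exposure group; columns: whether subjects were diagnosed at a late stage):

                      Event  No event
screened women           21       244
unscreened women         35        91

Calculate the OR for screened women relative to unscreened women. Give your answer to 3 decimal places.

OR = (21 × 91) / (244 × 35) = 1911/8540 ≈ 0.224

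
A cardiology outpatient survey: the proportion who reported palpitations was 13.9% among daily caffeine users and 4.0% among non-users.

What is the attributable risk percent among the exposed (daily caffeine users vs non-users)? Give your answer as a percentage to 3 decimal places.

AR% = (0.13900 − 0.04000) / 0.13900 = 0.7122 → 71.223%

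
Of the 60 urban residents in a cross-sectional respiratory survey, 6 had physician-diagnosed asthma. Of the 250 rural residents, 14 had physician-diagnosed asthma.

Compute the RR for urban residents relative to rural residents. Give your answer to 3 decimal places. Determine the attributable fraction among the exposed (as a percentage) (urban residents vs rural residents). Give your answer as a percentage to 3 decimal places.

risk, urban residents = 6/60 = 0.1000
risk, rural residents = 14/250 = 0.0560
RR = 0.1000 / 0.0560 = 1.786
AR% = (0.1000 − 0.0560) / 0.1000 = 0.4400 → 44.000%

RR = 1.786; AR% = 44.000%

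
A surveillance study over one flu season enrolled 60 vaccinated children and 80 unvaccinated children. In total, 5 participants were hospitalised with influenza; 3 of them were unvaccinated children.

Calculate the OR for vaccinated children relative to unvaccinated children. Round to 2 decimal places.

vaccinated children with the outcome: 5 − 3 = 2
vaccinated children without the outcome: 60 − 2 = 58
unvaccinated children without the outcome: 80 − 3 = 77
odds, vaccinated children = 2/58 = 0.03448
odds, unvaccinated children = 3/77 = 0.03896
OR = 0.03448 / 0.03896 = 0.89

0.89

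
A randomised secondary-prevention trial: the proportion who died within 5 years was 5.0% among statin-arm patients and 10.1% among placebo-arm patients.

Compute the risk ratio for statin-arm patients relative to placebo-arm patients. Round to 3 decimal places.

RR = 0.0500 / 0.1010 = 0.495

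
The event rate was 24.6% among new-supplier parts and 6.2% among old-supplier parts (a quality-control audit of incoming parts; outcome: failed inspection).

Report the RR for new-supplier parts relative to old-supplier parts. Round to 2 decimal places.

RR = 0.2460 / 0.0620 = 3.97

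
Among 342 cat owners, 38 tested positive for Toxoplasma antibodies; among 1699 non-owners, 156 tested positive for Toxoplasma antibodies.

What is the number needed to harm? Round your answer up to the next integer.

risk, cat owners = 38/342 = 0.111111
risk, non-owners = 156/1699 = 0.091819
absolute risk difference = 0.019292
1 / 0.019292 = 51.835 → round up → 52

NNH ≈ 52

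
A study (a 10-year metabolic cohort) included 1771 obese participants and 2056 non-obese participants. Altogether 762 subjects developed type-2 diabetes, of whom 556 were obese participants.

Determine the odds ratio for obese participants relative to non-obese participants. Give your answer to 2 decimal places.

obese participants without the outcome: 1771 − 556 = 1215
non-obese participants with the outcome: 762 − 556 = 206
non-obese participants without the outcome: 2056 − 206 = 1850
odds, obese participants = 556/1215 = 0.4576
odds, non-obese participants = 206/1850 = 0.1114
OR = 0.4576 / 0.1114 = 4.11

OR = 4.11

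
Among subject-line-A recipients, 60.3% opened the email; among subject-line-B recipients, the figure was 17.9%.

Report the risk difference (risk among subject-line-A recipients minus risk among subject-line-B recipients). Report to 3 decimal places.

risk difference = 0.6030 − 0.1790 = 0.424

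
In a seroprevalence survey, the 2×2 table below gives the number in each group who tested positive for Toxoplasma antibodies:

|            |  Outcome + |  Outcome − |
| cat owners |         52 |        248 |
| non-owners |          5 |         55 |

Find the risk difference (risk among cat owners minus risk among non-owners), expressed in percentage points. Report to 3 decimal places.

RD ≈ 9.000

risk, cat owners = 52/300 = 0.1733
risk, non-owners = 5/60 = 0.0833
risk difference = 0.1733 − 0.0833 = 0.0900 → 9.000 percentage points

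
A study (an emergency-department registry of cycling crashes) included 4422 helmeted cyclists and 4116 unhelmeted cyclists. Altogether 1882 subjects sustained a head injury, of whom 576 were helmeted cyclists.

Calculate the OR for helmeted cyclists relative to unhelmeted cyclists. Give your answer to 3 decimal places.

0.322

helmeted cyclists without the outcome: 4422 − 576 = 3846
unhelmeted cyclists with the outcome: 1882 − 576 = 1306
unhelmeted cyclists without the outcome: 4116 − 1306 = 2810
odds, helmeted cyclists = 576/3846 = 0.1498
odds, unhelmeted cyclists = 1306/2810 = 0.4648
OR = 0.1498 / 0.4648 = 0.322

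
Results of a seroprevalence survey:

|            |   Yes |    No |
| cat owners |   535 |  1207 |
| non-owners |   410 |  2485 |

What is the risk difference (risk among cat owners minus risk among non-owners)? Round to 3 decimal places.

risk, cat owners = 535/1742 = 0.3071
risk, non-owners = 410/2895 = 0.1416
risk difference = 0.3071 − 0.1416 = 0.165

RD ≈ 0.165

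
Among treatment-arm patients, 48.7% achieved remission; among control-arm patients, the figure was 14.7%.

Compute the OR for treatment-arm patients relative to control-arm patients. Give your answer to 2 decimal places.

OR ≈ 5.51

odds, treatment-arm patients = 0.4870/0.5130 = 0.9493
odds, control-arm patients = 0.1470/0.8530 = 0.1723
OR = 0.9493 / 0.1723 = 5.51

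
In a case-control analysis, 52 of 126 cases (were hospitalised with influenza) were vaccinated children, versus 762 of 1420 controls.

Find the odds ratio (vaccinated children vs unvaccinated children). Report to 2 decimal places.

OR = (52 × 658) / (762 × 74) = 34216/56388 ≈ 0.61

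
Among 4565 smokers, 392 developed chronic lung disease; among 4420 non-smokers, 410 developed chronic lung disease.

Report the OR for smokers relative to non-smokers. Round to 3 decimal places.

0.919

odds, smokers = 392/4173 = 0.0939
odds, non-smokers = 410/4010 = 0.1022
OR = 0.0939 / 0.1022 = 0.919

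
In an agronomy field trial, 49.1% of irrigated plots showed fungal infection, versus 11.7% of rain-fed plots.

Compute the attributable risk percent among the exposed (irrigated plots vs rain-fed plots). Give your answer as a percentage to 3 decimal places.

AR% = (0.4910 − 0.1170) / 0.4910 = 0.7617 → 76.171%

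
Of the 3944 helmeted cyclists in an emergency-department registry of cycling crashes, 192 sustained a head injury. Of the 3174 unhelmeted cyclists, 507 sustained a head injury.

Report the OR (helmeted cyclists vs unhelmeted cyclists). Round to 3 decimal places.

0.269

odds, helmeted cyclists = 192/3752 = 0.05117
odds, unhelmeted cyclists = 507/2667 = 0.19010
OR = 0.05117 / 0.19010 = 0.269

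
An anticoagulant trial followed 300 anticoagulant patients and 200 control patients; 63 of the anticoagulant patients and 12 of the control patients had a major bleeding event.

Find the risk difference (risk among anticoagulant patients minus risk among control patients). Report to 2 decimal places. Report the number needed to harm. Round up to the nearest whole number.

RD = 0.15; NNH = 7

risk, anticoagulant patients = 63/300 = 0.2100
risk, control patients = 12/200 = 0.0600
risk difference = 0.2100 − 0.0600 = 0.15
absolute risk difference = 0.150000
1 / 0.150000 = 6.667 → round up → 7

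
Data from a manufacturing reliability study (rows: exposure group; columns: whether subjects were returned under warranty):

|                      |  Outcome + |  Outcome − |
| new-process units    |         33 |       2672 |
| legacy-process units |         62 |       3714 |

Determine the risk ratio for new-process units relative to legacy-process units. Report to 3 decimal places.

0.743

risk, new-process units = 33/2705 = 0.01220
risk, legacy-process units = 62/3776 = 0.01642
RR = 0.01220 / 0.01642 = 0.743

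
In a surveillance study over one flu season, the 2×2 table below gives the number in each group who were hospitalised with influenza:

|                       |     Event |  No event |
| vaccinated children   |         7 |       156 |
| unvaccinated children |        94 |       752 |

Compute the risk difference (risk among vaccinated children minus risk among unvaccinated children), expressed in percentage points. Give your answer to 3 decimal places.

RD ≈ -6.817

risk, vaccinated children = 7/163 = 0.04294
risk, unvaccinated children = 94/846 = 0.11111
risk difference = 0.04294 − 0.11111 = -0.06817 → -6.817 percentage points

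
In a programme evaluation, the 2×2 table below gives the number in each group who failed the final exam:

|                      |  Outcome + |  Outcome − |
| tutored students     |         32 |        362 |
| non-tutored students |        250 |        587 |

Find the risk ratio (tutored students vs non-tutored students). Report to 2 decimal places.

risk, tutored students = 32/394 = 0.0812
risk, non-tutored students = 250/837 = 0.2987
RR = 0.0812 / 0.2987 = 0.27

RR: 0.27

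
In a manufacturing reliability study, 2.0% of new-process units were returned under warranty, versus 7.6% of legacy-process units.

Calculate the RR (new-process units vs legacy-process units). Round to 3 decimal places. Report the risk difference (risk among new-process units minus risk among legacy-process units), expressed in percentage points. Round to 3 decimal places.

RR = 0.263; RD = -5.600

RR = 0.02000 / 0.07600 = 0.263
risk difference = 0.02000 − 0.07600 = -0.05600 → -5.600 percentage points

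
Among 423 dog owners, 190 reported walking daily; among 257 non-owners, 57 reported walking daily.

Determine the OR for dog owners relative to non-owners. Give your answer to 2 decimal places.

OR = (190 × 200) / (233 × 57) = 38000/13281 ≈ 2.86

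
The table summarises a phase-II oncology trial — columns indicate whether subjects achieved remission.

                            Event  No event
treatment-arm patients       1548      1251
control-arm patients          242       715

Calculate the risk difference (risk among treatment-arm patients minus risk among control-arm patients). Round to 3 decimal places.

0.300

risk, treatment-arm patients = 1548/2799 = 0.5531
risk, control-arm patients = 242/957 = 0.2529
risk difference = 0.5531 − 0.2529 = 0.300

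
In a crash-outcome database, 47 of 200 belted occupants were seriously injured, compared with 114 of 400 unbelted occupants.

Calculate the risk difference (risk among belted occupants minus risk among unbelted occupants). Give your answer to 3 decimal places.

risk, belted occupants = 47/200 = 0.2350
risk, unbelted occupants = 114/400 = 0.2850
risk difference = 0.2350 − 0.2850 = -0.050

-0.050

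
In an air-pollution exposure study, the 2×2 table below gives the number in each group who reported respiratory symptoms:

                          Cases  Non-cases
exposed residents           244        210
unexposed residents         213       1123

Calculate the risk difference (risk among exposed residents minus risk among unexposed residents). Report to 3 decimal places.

RD: 0.378

risk, exposed residents = 244/454 = 0.5374
risk, unexposed residents = 213/1336 = 0.1594
risk difference = 0.5374 − 0.1594 = 0.378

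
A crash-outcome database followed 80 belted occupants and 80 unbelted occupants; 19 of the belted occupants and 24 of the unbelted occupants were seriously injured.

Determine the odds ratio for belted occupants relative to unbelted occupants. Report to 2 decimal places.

0.73

odds, belted occupants = 19/61 = 0.3115
odds, unbelted occupants = 24/56 = 0.4286
OR = 0.3115 / 0.4286 = 0.73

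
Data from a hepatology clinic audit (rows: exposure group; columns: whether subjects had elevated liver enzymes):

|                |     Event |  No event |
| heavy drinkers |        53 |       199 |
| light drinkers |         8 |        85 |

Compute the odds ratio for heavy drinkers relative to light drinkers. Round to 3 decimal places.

2.830

odds, heavy drinkers = 53/199 = 0.2663
odds, light drinkers = 8/85 = 0.0941
OR = 0.2663 / 0.0941 = 2.830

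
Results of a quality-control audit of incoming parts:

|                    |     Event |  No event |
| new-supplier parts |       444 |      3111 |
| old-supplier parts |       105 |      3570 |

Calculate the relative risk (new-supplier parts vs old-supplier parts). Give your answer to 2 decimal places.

RR ≈ 4.37

risk, new-supplier parts = 444/3555 = 0.12489
risk, old-supplier parts = 105/3675 = 0.02857
RR = 0.12489 / 0.02857 = 4.37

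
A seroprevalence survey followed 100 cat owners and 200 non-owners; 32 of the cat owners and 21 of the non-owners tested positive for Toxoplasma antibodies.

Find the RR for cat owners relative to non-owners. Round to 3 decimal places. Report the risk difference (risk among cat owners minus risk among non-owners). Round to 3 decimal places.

RR = 3.048; RD = 0.215

risk, cat owners = 32/100 = 0.3200
risk, non-owners = 21/200 = 0.1050
RR = 0.3200 / 0.1050 = 3.048
risk difference = 0.3200 − 0.1050 = 0.215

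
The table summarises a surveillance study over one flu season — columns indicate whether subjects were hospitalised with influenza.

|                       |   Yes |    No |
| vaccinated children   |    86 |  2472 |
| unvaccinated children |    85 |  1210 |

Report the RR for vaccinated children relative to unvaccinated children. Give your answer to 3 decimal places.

risk, vaccinated children = 86/2558 = 0.03362
risk, unvaccinated children = 85/1295 = 0.06564
RR = 0.03362 / 0.06564 = 0.512

RR: 0.512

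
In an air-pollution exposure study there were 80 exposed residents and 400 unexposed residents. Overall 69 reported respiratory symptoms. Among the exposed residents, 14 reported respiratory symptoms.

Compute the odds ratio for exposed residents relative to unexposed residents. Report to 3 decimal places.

1.331

exposed residents without the outcome: 80 − 14 = 66
unexposed residents with the outcome: 69 − 14 = 55
unexposed residents without the outcome: 400 − 55 = 345
odds, exposed residents = 14/66 = 0.2121
odds, unexposed residents = 55/345 = 0.1594
OR = 0.2121 / 0.1594 = 1.331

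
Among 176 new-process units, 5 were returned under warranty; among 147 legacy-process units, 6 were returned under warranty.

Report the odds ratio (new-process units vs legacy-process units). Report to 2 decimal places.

odds, new-process units = 5/171 = 0.02924
odds, legacy-process units = 6/141 = 0.04255
OR = 0.02924 / 0.04255 = 0.69

0.69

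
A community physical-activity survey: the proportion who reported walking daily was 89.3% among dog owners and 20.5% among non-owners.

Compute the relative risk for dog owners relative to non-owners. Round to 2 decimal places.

RR = 0.8930 / 0.2050 = 4.36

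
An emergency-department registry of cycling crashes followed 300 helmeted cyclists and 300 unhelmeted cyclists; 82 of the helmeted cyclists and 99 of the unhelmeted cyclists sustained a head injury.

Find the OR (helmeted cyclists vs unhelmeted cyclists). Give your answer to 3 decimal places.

OR = (82 × 201) / (218 × 99) = 16482/21582 ≈ 0.764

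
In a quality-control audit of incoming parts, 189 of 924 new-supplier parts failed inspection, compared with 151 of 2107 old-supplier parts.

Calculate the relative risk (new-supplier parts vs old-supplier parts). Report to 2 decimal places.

RR = 2.85

risk, new-supplier parts = 189/924 = 0.2045
risk, old-supplier parts = 151/2107 = 0.0717
RR = 0.2045 / 0.0717 = 2.85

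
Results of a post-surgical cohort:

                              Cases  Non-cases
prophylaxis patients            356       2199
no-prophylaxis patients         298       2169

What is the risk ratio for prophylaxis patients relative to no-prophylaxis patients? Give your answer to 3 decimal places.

risk, prophylaxis patients = 356/2555 = 0.1393
risk, no-prophylaxis patients = 298/2467 = 0.1208
RR = 0.1393 / 0.1208 = 1.153

RR ≈ 1.153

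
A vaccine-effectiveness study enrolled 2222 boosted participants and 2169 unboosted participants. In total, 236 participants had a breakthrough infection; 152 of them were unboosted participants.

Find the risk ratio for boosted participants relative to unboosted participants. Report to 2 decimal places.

boosted participants with the outcome: 236 − 152 = 84
boosted participants without the outcome: 2222 − 84 = 2138
unboosted participants without the outcome: 2169 − 152 = 2017
risk, boosted participants = 84/2222 = 0.03780
risk, unboosted participants = 152/2169 = 0.07008
RR = 0.03780 / 0.07008 = 0.54

RR = 0.54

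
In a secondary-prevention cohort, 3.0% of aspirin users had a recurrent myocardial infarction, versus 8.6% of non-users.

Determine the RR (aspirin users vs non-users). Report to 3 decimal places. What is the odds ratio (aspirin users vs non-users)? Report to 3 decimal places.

RR = 0.03000 / 0.08600 = 0.349
odds, aspirin users = 0.03000/0.97000 = 0.03093
odds, non-users = 0.08600/0.91400 = 0.09409
OR = 0.03093 / 0.09409 = 0.329

RR = 0.349; OR = 0.329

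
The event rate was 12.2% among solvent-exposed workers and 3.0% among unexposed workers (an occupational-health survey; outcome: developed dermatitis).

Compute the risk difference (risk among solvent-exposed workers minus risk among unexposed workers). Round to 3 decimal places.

risk difference = 0.12200 − 0.03000 = 0.092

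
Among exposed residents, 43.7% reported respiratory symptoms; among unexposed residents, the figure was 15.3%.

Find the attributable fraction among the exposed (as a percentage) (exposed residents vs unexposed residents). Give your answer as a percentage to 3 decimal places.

AR% = (0.4370 − 0.1530) / 0.4370 = 0.6499 → 64.989%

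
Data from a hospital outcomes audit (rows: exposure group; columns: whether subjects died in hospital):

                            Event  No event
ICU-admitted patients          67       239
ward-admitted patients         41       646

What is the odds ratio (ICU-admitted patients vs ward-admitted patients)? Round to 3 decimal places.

OR = (67 × 646) / (239 × 41) = 43282/9799 ≈ 4.417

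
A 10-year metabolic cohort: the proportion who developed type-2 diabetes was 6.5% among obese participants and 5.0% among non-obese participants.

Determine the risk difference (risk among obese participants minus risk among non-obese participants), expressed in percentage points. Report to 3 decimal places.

risk difference = 0.0650 − 0.0500 = 0.0150 → 1.500 percentage points

RD = 1.500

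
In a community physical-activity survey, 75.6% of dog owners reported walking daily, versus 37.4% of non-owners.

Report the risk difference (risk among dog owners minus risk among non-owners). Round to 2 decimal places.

risk difference = 0.7560 − 0.3740 = 0.38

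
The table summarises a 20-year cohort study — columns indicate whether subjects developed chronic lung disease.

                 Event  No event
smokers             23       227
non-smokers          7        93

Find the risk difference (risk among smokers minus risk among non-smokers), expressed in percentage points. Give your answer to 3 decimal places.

risk, smokers = 23/250 = 0.0920
risk, non-smokers = 7/100 = 0.0700
risk difference = 0.0920 − 0.0700 = 0.0220 → 2.200 percentage points

RD ≈ 2.200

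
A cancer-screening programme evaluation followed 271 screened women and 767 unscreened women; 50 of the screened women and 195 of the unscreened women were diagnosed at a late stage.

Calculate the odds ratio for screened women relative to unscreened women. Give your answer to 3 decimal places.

OR = (50 × 572) / (221 × 195) = 28600/43095 ≈ 0.664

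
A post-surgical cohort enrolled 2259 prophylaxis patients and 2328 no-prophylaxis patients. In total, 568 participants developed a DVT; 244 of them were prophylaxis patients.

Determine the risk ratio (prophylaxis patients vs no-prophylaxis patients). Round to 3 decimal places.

prophylaxis patients without the outcome: 2259 − 244 = 2015
no-prophylaxis patients with the outcome: 568 − 244 = 324
no-prophylaxis patients without the outcome: 2328 − 324 = 2004
risk, prophylaxis patients = 244/2259 = 0.1080
risk, no-prophylaxis patients = 324/2328 = 0.1392
RR = 0.1080 / 0.1392 = 0.776

RR ≈ 0.776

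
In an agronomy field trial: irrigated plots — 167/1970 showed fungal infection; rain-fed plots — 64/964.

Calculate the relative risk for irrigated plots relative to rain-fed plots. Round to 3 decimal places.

1.277

risk, irrigated plots = 167/1970 = 0.0848
risk, rain-fed plots = 64/964 = 0.0664
RR = 0.0848 / 0.0664 = 1.277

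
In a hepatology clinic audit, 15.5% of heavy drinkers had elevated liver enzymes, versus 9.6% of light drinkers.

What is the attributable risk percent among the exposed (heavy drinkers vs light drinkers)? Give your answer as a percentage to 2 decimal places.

AR% = (0.1550 − 0.0960) / 0.1550 = 0.3806 → 38.06%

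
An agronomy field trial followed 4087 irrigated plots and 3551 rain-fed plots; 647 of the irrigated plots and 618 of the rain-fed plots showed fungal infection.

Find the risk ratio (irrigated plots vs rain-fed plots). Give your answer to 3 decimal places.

0.910

risk, irrigated plots = 647/4087 = 0.1583
risk, rain-fed plots = 618/3551 = 0.1740
RR = 0.1583 / 0.1740 = 0.910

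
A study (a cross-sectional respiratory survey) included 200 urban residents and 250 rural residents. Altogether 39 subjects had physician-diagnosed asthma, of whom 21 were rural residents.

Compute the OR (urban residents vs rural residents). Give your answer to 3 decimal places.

urban residents with the outcome: 39 − 21 = 18
urban residents without the outcome: 200 − 18 = 182
rural residents without the outcome: 250 − 21 = 229
OR = (18 × 229) / (182 × 21) = 4122/3822 ≈ 1.078

OR: 1.078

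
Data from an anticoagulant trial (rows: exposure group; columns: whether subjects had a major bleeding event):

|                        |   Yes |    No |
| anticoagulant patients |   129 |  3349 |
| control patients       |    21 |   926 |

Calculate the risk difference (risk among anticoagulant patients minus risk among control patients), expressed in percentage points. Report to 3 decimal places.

risk, anticoagulant patients = 129/3478 = 0.03709
risk, control patients = 21/947 = 0.02218
risk difference = 0.03709 − 0.02218 = 0.01491 → 1.491 percentage points

1.491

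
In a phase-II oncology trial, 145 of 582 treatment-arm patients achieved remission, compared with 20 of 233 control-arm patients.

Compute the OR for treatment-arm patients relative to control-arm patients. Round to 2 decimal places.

OR = 3.53

odds, treatment-arm patients = 145/437 = 0.3318
odds, control-arm patients = 20/213 = 0.0939
OR = 0.3318 / 0.0939 = 3.53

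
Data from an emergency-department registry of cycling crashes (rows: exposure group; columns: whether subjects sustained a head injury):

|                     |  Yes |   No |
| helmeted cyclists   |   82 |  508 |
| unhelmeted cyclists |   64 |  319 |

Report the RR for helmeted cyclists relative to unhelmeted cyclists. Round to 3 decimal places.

risk, helmeted cyclists = 82/590 = 0.1390
risk, unhelmeted cyclists = 64/383 = 0.1671
RR = 0.1390 / 0.1671 = 0.832

0.832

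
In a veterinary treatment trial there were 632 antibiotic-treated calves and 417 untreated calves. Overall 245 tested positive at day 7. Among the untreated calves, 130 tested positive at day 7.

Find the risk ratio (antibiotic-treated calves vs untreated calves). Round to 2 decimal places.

0.58

antibiotic-treated calves with the outcome: 245 − 130 = 115
antibiotic-treated calves without the outcome: 632 − 115 = 517
untreated calves without the outcome: 417 − 130 = 287
risk, antibiotic-treated calves = 115/632 = 0.1820
risk, untreated calves = 130/417 = 0.3118
RR = 0.1820 / 0.3118 = 0.58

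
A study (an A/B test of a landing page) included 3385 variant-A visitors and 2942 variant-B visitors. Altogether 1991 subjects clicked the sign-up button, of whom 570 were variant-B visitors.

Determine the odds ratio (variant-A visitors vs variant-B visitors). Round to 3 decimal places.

variant-A visitors with the outcome: 1991 − 570 = 1421
variant-A visitors without the outcome: 3385 − 1421 = 1964
variant-B visitors without the outcome: 2942 − 570 = 2372
OR = (1421 × 2372) / (1964 × 570) = 3370612/1119480 ≈ 3.011

OR ≈ 3.011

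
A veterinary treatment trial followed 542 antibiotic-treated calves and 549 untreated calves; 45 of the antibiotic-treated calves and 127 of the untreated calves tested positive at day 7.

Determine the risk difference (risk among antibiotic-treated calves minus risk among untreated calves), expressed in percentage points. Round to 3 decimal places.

risk, antibiotic-treated calves = 45/542 = 0.0830
risk, untreated calves = 127/549 = 0.2313
risk difference = 0.0830 − 0.2313 = -0.1483 → -14.830 percentage points

RD: -14.830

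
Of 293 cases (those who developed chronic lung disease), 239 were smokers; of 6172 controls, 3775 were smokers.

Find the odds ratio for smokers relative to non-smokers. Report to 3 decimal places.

OR = (239 × 2397) / (3775 × 54) = 572883/203850 ≈ 2.810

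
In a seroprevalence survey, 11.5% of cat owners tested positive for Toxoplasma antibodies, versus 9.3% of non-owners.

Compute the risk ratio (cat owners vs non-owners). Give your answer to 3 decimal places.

RR = 0.1150 / 0.0930 = 1.237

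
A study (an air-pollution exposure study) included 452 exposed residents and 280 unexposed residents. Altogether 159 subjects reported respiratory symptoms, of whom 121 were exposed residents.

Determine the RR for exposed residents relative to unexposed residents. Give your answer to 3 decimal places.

1.973

exposed residents without the outcome: 452 − 121 = 331
unexposed residents with the outcome: 159 − 121 = 38
unexposed residents without the outcome: 280 − 38 = 242
risk, exposed residents = 121/452 = 0.2677
risk, unexposed residents = 38/280 = 0.1357
RR = 0.2677 / 0.1357 = 1.973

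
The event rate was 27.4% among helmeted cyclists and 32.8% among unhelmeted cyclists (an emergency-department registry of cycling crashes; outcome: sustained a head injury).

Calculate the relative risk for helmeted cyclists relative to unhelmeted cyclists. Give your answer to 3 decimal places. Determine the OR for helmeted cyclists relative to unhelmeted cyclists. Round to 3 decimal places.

RR = 0.2740 / 0.3280 = 0.835
odds, helmeted cyclists = 0.2740/0.7260 = 0.3774
odds, unhelmeted cyclists = 0.3280/0.6720 = 0.4881
OR = 0.3774 / 0.4881 = 0.773

RR = 0.835; OR = 0.773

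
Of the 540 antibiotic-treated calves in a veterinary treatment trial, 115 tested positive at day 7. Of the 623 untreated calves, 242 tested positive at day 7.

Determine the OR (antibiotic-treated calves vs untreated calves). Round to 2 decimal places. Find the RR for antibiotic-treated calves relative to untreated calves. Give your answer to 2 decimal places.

OR = (115 × 381) / (425 × 242) = 43815/102850 ≈ 0.43
risk, antibiotic-treated calves = 115/540 = 0.2130
risk, untreated calves = 242/623 = 0.3884
RR = 0.2130 / 0.3884 = 0.55

OR = 0.43; RR = 0.55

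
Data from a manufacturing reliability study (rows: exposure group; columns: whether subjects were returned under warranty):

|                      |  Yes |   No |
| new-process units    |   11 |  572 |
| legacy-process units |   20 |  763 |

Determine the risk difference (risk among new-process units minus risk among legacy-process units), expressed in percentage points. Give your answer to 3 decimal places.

RD ≈ -0.667

risk, new-process units = 11/583 = 0.01887
risk, legacy-process units = 20/783 = 0.02554
risk difference = 0.01887 − 0.02554 = -0.00667 → -0.667 percentage points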